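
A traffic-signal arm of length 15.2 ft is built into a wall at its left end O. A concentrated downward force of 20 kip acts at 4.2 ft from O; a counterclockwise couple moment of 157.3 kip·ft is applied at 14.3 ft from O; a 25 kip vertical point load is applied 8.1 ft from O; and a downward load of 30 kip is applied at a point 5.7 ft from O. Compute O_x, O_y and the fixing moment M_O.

ΣF_x = 0: O_x = 0.
ΣF_y = 0: O_y − 20 − 25 − 30 = 0 → O_y = 75.00 kip.
ΣM about O: M_O − 20·4.2 + 157.3 − 25·8.1 − 30·5.7 = 0 → M_O = 300.2 kip·ft.

O_x = 0, O_y = 75.00 kip, M_O = 300.2 kip·ft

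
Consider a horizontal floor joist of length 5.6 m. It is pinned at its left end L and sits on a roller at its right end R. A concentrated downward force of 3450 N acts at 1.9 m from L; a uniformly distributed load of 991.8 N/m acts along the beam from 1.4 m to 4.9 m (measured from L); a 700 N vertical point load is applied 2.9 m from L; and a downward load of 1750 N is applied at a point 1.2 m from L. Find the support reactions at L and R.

Resultant of the distributed load: 991.8 × 3.5 = 3471.3 N at 3.15 m from L.
Taking moments about L: R_y·5.6 − 3450·1.9 − (991.8·3.5)·3.15 − 700·2.9 − 1750·1.2 = 0 → R_y = 21619.595/5.6 = 3860.64 ≈ 3861 N.
ΣF_y = 0: L_y + 3860.64 − 3450 − 991.8·3.5 − 700 − 1750 = 0 → L_y = 5511 N.
ΣF_x = 0: no horizontal applied forces, so L_x = 0.

L_x = 0, L_y = 5511 N, R_y = 3861 N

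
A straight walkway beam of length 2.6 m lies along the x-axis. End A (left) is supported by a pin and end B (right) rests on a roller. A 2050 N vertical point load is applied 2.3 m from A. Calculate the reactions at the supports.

A_x = 0, A_y = 236.5 N, B_y = 1813 N

Taking moments about A: B_y·2.6 − 2050·2.3 = 0 → B_y = 4715/2.6 = 1813.46 ≈ 1813 N.
ΣF_y = 0: A_y + 1813.46 − 2050 = 0 → A_y = 236.5 N.
ΣF_x = 0: no horizontal applied forces, so A_x = 0.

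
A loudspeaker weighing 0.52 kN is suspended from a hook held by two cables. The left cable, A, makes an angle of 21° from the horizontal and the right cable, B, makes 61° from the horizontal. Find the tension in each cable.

ΣF_x = 0: −T_A·cos21° + T_B·cos61° = 0 → T_B = 1.92566·T_A.
ΣF_y = 0: T_A·sin21° + T_B·sin61° = 0.52.
Substitute: T_A·(0.358368 + 1.92566·0.87462) = 0.52 → T_A = 0.254579 ≈ 0.2546 kN.
Then T_B = 1.92566 × 0.254579 = 0.4902 kN.

T_A = 0.2546 kN, T_B = 0.4902 kN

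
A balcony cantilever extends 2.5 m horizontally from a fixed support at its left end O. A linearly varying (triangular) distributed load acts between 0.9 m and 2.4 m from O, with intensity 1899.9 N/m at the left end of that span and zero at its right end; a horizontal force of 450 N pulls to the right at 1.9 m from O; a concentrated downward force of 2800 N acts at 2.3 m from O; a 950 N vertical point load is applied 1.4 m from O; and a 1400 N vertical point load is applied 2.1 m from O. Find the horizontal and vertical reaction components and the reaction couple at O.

Resultant of the triangular load: ½ × 1899.9 × 1.5 = 1424.925 N, acting at 1.4 m from O (one-third of the span from the peak).
ΣF_x = 0: O_x + 450 = 0 → O_x = -450.0 N.
ΣF_y = 0: O_y − ½·1899.9·1.5 − 2800 − 950 − 1400 = 0 → O_y = 6575 N.
ΣM about O: M_O − (½·1899.9·1.5)·1.4 − 2800·2.3 − 950·1.4 − 1400·2.1 = 0 → M_O = 12700 N·m.

O_x = -450.0 N, O_y = 6575 N, M_O = 12700 N·m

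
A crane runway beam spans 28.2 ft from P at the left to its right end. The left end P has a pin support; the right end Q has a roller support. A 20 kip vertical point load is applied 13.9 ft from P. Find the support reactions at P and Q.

P_x = 0, P_y = 10.14 kip, Q_y = 9.858 kip

Moments about P: Q_y·28.2 − 20·13.9 = 0 → Q_y = 278/28.2 = 9.85816 ≈ 9.858 kip.
ΣF_y = 0: P_y + 9.85816 − 20 = 0 → P_y = 10.14 kip.
ΣF_x = 0: no horizontal applied forces, so P_x = 0.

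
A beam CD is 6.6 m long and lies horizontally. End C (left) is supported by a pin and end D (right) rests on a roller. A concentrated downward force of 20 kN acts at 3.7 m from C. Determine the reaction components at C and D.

Moments about C: D_y·6.6 − 20·3.7 = 0 → D_y = 74/6.6 = 11.2121 ≈ 11.21 kN.
ΣF_y = 0: C_y + 11.2121 − 20 = 0 → C_y = 8.788 kN.
ΣF_x = 0: no horizontal applied forces, so C_x = 0.

C_x = 0, C_y = 8.788 kN, D_y = 11.21 kN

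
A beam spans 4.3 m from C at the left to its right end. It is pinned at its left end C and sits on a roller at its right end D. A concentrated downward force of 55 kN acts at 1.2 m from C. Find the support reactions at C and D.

C_x = 0, C_y = 39.65 kN, D_y = 15.35 kN

Moments about C: D_y·4.3 − 55·1.2 = 0 → D_y = 66/4.3 = 15.3488 ≈ 15.35 kN.
ΣF_y = 0: C_y + 15.3488 − 55 = 0 → C_y = 39.65 kN.
ΣF_x = 0: no horizontal applied forces, so C_x = 0.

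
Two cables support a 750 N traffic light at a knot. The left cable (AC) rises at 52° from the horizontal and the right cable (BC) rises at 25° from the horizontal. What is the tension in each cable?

T_AC = 697.6 N, T_BC = 473.9 N

ΣF_x = 0: −T_AC·cos52° + T_BC·cos25° = 0 → T_BC = 0.679307·T_AC.
ΣF_y = 0: T_AC·sin52° + T_BC·sin25° = 750.
Substitute: T_AC·(0.788011 + 0.679307·0.422618) = 750 → T_AC = 697.611 ≈ 697.6 N.
Then T_BC = 0.679307 × 697.611 = 473.9 N.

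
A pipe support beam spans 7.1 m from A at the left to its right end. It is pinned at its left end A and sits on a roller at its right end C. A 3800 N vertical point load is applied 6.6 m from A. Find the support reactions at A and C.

Moments about A: C_y·7.1 − 3800·6.6 = 0 → C_y = 25080/7.1 = 3532.39 ≈ 3532 N.
ΣF_y = 0: A_y + 3532.39 − 3800 = 0 → A_y = 267.6 N.
ΣF_x = 0: no horizontal applied forces, so A_x = 0.

A_x = 0, A_y = 267.6 N, C_y = 3532 N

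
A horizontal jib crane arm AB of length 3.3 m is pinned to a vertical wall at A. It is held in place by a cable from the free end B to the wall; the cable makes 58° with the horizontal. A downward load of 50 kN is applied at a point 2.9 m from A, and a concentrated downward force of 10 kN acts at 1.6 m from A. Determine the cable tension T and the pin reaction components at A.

T = 57.53 kN, A_x = 30.49 kN, A_y = 11.21 kN

ΣM about A: T·sin58°·3.3 − 50·2.9 − 10·1.6 = 0 → T = 161/(3.3·0.848048) = 57.5296 ≈ 57.53 kN.
ΣF_x = 0: A_x − T·cos58° = 0 → A_x = 57.5296 × 0.529919 = 30.49 kN.
ΣF_y = 0: A_y + T·sin58° − 50 − 10 = 0 → A_y = 60 − 57.5296 × 0.848048 = 11.21 kN.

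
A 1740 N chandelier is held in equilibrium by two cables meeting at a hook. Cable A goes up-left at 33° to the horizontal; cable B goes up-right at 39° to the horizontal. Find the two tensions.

ΣF_x = 0: −T_A·cos33° + T_B·cos39° = 0 → T_B = 1.07917·T_A.
ΣF_y = 0: T_A·sin33° + T_B·sin39° = 1740.
Substitute: T_A·(0.544639 + 1.07917·0.62932) = 1740 → T_A = 1421.82 ≈ 1422 N.
Then T_B = 1.07917 × 1421.82 = 1534 N.

T_A = 1422 N, T_B = 1534 N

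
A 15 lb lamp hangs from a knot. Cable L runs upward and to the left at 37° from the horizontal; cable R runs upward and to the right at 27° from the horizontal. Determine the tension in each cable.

T_L = 14.87 lb, T_R = 13.33 lb

ΣF_x = 0: −T_L·cos37° + T_R·cos27° = 0 → T_R = 0.89633·T_L.
ΣF_y = 0: T_L·sin37° + T_R·sin27° = 15.
Substitute: T_L·(0.601815 + 0.89633·0.45399) = 15 → T_L = 14.87 lb.
Then T_R = 0.89633 × 14.87 = 13.33 lb.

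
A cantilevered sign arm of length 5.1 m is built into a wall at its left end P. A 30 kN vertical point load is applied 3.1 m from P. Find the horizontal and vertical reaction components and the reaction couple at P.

ΣF_x = 0: P_x = 0.
ΣF_y = 0: P_y − 30 = 0 → P_y = 30.00 kN.
ΣM about P: M_P − 30·3.1 = 0 → M_P = 93.00 kN·m.

P_x = 0, P_y = 30.00 kN, M_P = 93.00 kN·m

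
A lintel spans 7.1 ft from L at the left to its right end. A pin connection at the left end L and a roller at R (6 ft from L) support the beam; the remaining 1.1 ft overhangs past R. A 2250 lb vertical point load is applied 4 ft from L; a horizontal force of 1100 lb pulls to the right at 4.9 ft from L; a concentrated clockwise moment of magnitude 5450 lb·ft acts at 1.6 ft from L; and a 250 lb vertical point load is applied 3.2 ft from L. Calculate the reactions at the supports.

ΣM about L: R_y·6 − 2250·4 − 5450 − 250·3.2 = 0 → R_y = 15250/6 = 2541.67 ≈ 2542 lb.
ΣF_y = 0: L_y + 2541.67 − 2250 − 250 = 0 → L_y = -41.67 lb.
ΣF_x = 0: L_x + 1100 = 0 → L_x = -1100 lb.

L_x = -1100 lb, L_y = -41.67 lb, R_y = 2542 lb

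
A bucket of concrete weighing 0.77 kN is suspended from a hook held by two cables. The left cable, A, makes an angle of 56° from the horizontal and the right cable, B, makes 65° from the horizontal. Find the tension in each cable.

ΣF_x = 0: −T_A·cos56° + T_B·cos65° = 0 → T_B = 1.32316·T_A.
ΣF_y = 0: T_A·sin56° + T_B·sin65° = 0.77.
Substitute: T_A·(0.829038 + 1.32316·0.906308) = 0.77 → T_A = 0.379642 ≈ 0.3796 kN.
Then T_B = 1.32316 × 0.379642 = 0.5023 kN.

T_A = 0.3796 kN, T_B = 0.5023 kN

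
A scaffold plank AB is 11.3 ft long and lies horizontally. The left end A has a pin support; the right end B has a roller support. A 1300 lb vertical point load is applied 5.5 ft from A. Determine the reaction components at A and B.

A_x = 0, A_y = 667.3 lb, B_y = 632.7 lb

ΣM about A: B_y·11.3 − 1300·5.5 = 0 → B_y = 7150/11.3 = 632.743 ≈ 632.7 lb.
ΣF_y = 0: A_y + 632.743 − 1300 = 0 → A_y = 667.3 lb.
ΣF_x = 0: no horizontal applied forces, so A_x = 0.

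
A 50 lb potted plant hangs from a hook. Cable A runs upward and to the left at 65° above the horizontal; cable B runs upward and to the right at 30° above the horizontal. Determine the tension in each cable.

ΣF_x = 0: −T_A·cos65° + T_B·cos30° = 0 → T_B = 0.487998·T_A.
ΣF_y = 0: T_A·sin65° + T_B·sin30° = 50.
Substitute: T_A·(0.906308 + 0.487998·0.5) = 50 → T_A = 43.4667 ≈ 43.47 lb.
Then T_B = 0.487998 × 43.4667 = 21.21 lb.

T_A = 43.47 lb, T_B = 21.21 lb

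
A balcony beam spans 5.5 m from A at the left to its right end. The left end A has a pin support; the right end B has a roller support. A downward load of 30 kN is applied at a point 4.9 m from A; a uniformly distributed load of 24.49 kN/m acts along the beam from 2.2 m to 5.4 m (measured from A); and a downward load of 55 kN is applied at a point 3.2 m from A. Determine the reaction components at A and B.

Resultant of the distributed load: 24.49 × 3.2 = 78.368 kN at 3.8 m from A.
Moments about A: B_y·5.5 − 30·4.9 − (24.49·3.2)·3.8 − 55·3.2 = 0 → B_y = 620.7984/5.5 = 112.872 ≈ 112.9 kN.
ΣF_y = 0: A_y + 112.872 − 30 − 24.49·3.2 − 55 = 0 → A_y = 50.50 kN.
ΣF_x = 0: no horizontal applied forces, so A_x = 0.

A_x = 0, A_y = 50.50 kN, B_y = 112.9 kN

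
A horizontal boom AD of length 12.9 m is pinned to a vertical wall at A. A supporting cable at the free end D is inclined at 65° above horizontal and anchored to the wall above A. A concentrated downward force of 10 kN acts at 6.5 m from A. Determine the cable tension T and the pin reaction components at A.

ΣM about A: T·sin65°·12.9 − 10·6.5 = 0 → T = 65/(12.9·0.906308) = 5.55965 ≈ 5.560 kN.
ΣF_x = 0: A_x − T·cos65° = 0 → A_x = 5.55965 × 0.422618 = 2.350 kN.
ΣF_y = 0: A_y + T·sin65° − 10 = 0 → A_y = 10 − 5.55965 × 0.906308 = 4.961 kN.

T = 5.560 kN, A_x = 2.350 kN, A_y = 4.961 kN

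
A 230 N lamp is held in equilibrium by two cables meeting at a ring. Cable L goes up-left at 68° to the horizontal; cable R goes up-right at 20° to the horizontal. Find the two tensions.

T_L = 216.3 N, T_R = 86.21 N

ΣF_x = 0: −T_L·cos68° + T_R·cos20° = 0 → T_R = 0.398648·T_L.
ΣF_y = 0: T_L·sin68° + T_R·sin20° = 230.
Substitute: T_L·(0.927184 + 0.398648·0.34202) = 230 → T_L = 216.261 ≈ 216.3 N.
Then T_R = 0.398648 × 216.261 = 86.21 N.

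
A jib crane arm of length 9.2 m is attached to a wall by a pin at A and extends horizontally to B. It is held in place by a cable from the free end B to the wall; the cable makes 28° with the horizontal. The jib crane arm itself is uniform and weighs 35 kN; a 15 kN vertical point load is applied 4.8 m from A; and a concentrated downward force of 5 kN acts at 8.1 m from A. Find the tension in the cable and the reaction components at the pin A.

ΣM about A: T·sin28°·9.2 − 35·4.6 − 15·4.8 − 5·8.1 = 0 → T = 273.5/(9.2·0.469472) = 63.3228 ≈ 63.32 kN.
ΣF_x = 0: A_x − T·cos28° = 0 → A_x = 63.3228 × 0.882948 = 55.91 kN.
ΣF_y = 0: A_y + T·sin28° − 35 − 15 − 5 = 0 → A_y = 55 − 63.3228 × 0.469472 = 25.27 kN.

T = 63.32 kN, A_x = 55.91 kN, A_y = 25.27 kN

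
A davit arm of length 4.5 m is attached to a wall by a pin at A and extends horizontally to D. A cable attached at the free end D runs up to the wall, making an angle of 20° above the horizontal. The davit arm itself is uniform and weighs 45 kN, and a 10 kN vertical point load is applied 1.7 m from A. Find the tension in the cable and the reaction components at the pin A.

ΣM about A: T·sin20°·4.5 − 45·2.25 − 10·1.7 = 0 → T = 118.25/(4.5·0.34202) = 76.8311 ≈ 76.83 kN.
ΣF_x = 0: A_x − T·cos20° = 0 → A_x = 76.8311 × 0.939693 = 72.20 kN.
ΣF_y = 0: A_y + T·sin20° − 45 − 10 = 0 → A_y = 55 − 76.8311 × 0.34202 = 28.72 kN.

T = 76.83 kN, A_x = 72.20 kN, A_y = 28.72 kN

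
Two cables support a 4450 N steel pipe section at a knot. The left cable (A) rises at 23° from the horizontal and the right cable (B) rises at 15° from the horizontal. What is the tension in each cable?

T_A = 6982 N, T_B = 6653 N

ΣF_x = 0: −T_A·cos23° + T_B·cos15° = 0 → T_B = 0.952977·T_A.
ΣF_y = 0: T_A·sin23° + T_B·sin15° = 4450.
Substitute: T_A·(0.390731 + 0.952977·0.258819) = 4450 → T_A = 6981.71 ≈ 6982 N.
Then T_B = 0.952977 × 6981.71 = 6653 N.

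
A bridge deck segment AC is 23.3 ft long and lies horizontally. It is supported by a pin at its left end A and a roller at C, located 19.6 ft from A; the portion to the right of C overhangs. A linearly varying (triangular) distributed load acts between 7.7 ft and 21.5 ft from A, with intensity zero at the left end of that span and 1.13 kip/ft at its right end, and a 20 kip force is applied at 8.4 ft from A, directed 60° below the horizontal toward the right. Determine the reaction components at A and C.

A_x = -10.00 kip, A_y = 10.97 kip, C_y = 14.15 kip

Resultant of the triangular load: ½ × 1.13 × 13.8 = 7.797 kip, acting at 16.9 ft from A (one-third of the span from the peak).
ΣM about A: C_y·19.6 − (½·1.13·13.8)·16.9 − 20·sin60°·8.4 = 0 → C_y = 277.262/19.6 = 14.146 ≈ 14.15 kip.
ΣF_y = 0: A_y + 14.146 − ½·1.13·13.8 − 20·sin60° = 0 → A_y = 10.97 kip.
ΣF_x = 0: A_x + 20·cos60° = 0 → A_x = -10.00 kip.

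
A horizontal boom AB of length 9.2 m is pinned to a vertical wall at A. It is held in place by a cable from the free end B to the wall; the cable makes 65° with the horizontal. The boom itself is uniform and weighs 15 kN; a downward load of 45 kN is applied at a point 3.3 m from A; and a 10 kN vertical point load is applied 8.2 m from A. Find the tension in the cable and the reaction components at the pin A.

T = 35.92 kN, A_x = 15.18 kN, A_y = 37.45 kN

ΣM about A: T·sin65°·9.2 − 15·4.6 − 45·3.3 − 10·8.2 = 0 → T = 299.5/(9.2·0.906308) = 35.9197 ≈ 35.92 kN.
ΣF_x = 0: A_x − T·cos65° = 0 → A_x = 35.9197 × 0.422618 = 15.18 kN.
ΣF_y = 0: A_y + T·sin65° − 15 − 45 − 10 = 0 → A_y = 70 − 35.9197 × 0.906308 = 37.45 kN.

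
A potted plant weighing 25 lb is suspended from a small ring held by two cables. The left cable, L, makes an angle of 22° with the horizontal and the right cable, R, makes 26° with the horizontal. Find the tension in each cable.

T_L = 30.24 lb, T_R = 31.19 lb

ΣF_x = 0: −T_L·cos22° + T_R·cos26° = 0 → T_R = 1.03159·T_L.
ΣF_y = 0: T_L·sin22° + T_R·sin26° = 25.
Substitute: T_L·(0.374607 + 1.03159·0.438371) = 25 → T_L = 30.2361 ≈ 30.24 lb.
Then T_R = 1.03159 × 30.2361 = 31.19 lb.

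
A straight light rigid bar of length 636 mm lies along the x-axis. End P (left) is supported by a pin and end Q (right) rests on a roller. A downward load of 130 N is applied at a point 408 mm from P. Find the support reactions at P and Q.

ΣM about P: Q_y·636 − 130·408 = 0 → Q_y = 53040/636 = 83.3962 ≈ 83.40 N.
ΣF_y = 0: P_y + 83.3962 − 130 = 0 → P_y = 46.60 N.
ΣF_x = 0: no horizontal applied forces, so P_x = 0.

P_x = 0, P_y = 46.60 N, Q_y = 83.40 N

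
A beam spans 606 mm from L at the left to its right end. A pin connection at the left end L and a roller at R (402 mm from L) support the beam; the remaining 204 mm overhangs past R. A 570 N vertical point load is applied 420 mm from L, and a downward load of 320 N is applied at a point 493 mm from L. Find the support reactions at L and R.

L_x = 0, L_y = -97.96 N, R_y = 988.0 N

Moments about L: R_y·402 − 570·420 − 320·493 = 0 → R_y = 397160/402 = 987.96 ≈ 988.0 N.
ΣF_y = 0: L_y + 987.96 − 570 − 320 = 0 → L_y = -97.96 N.
ΣF_x = 0: no horizontal applied forces, so L_x = 0.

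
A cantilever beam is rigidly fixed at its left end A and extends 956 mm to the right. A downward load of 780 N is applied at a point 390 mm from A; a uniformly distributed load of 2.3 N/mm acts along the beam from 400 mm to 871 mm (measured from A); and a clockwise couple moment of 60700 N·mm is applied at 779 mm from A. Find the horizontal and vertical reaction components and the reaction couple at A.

A_x = 0, A_y = 1863 N, M_A = 1053000 N·mm

Resultant of the distributed load: 2.3 × 471 = 1083.3 N at 635.5 mm from A.
ΣF_x = 0: A_x = 0.
ΣF_y = 0: A_y − 780 − 2.3·471 = 0 → A_y = 1863 N.
ΣM about A: M_A − 780·390 − (2.3·471)·635.5 − 60700 = 0 → M_A = 1053000 N·mm.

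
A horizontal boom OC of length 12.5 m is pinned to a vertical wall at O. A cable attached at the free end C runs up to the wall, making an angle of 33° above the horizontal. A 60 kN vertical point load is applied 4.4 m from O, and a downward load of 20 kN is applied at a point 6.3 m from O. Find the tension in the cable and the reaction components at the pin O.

ΣM about O: T·sin33°·12.5 − 60·4.4 − 20·6.3 = 0 → T = 390/(12.5·0.544639) = 57.2857 ≈ 57.29 kN.
ΣF_x = 0: O_x − T·cos33° = 0 → O_x = 57.2857 × 0.838671 = 48.04 kN.
ΣF_y = 0: O_y + T·sin33° − 60 − 20 = 0 → O_y = 80 − 57.2857 × 0.544639 = 48.80 kN.

T = 57.29 kN, O_x = 48.04 kN, O_y = 48.80 kN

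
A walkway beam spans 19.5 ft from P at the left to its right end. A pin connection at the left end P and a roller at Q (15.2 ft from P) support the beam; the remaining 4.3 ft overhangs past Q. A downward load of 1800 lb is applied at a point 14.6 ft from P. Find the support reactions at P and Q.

Moments about P: Q_y·15.2 − 1800·14.6 = 0 → Q_y = 26280/15.2 = 1728.95 ≈ 1729 lb.
ΣF_y = 0: P_y + 1728.95 − 1800 = 0 → P_y = 71.05 lb.
ΣF_x = 0: no horizontal applied forces, so P_x = 0.

P_x = 0, P_y = 71.05 lb, Q_y = 1729 lb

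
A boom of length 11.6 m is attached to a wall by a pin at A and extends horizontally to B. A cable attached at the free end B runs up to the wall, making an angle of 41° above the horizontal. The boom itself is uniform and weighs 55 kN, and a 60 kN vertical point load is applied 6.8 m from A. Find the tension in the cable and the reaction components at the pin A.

ΣM about A: T·sin41°·11.6 − 55·5.8 − 60·6.8 = 0 → T = 727/(11.6·0.656059) = 95.5286 ≈ 95.53 kN.
ΣF_x = 0: A_x − T·cos41° = 0 → A_x = 95.5286 × 0.75471 = 72.10 kN.
ΣF_y = 0: A_y + T·sin41° − 55 − 60 = 0 → A_y = 115 − 95.5286 × 0.656059 = 52.33 kN.

T = 95.53 kN, A_x = 72.10 kN, A_y = 52.33 kN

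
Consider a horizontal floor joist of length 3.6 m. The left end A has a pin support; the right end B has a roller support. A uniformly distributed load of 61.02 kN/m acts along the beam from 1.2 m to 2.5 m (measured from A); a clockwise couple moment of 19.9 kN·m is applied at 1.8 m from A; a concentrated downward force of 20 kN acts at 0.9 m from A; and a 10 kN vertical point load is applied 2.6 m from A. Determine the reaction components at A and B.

A_x = 0, A_y = 50.81 kN, B_y = 58.51 kN

Resultant of the distributed load: 61.02 × 1.3 = 79.326 kN at 1.85 m from A.
Taking moments about A: B_y·3.6 − (61.02·1.3)·1.85 − 19.9 − 20·0.9 − 10·2.6 = 0 → B_y = 210.6531/3.6 = 58.5147 ≈ 58.51 kN.
ΣF_y = 0: A_y + 58.5147 − 61.02·1.3 − 20 − 10 = 0 → A_y = 50.81 kN.
ΣF_x = 0: no horizontal applied forces, so A_x = 0.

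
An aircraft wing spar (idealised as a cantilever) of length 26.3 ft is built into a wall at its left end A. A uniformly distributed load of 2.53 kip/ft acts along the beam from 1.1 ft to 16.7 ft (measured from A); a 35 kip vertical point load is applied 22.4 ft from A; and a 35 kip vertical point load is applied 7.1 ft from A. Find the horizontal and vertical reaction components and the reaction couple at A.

Resultant of the distributed load: 2.53 × 15.6 = 39.468 kip at 8.9 ft from A.
ΣF_x = 0: A_x = 0.
ΣF_y = 0: A_y − 2.53·15.6 − 35 − 35 = 0 → A_y = 109.5 kip.
ΣM about A: M_A − (2.53·15.6)·8.9 − 35·22.4 − 35·7.1 = 0 → M_A = 1384 kip·ft.

A_x = 0, A_y = 109.5 kip, M_A = 1384 kip·ft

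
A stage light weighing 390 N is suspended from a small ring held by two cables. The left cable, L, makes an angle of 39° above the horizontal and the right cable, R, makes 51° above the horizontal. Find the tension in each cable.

ΣF_x = 0: −T_L·cos39° + T_R·cos51° = 0 → T_R = 1.2349·T_L.
ΣF_y = 0: T_L·sin39° + T_R·sin51° = 390.
Substitute: T_L·(0.62932 + 1.2349·0.777146) = 390 → T_L = 245.435 ≈ 245.4 N.
Then T_R = 1.2349 × 245.435 = 303.1 N.

T_L = 245.4 N, T_R = 303.1 N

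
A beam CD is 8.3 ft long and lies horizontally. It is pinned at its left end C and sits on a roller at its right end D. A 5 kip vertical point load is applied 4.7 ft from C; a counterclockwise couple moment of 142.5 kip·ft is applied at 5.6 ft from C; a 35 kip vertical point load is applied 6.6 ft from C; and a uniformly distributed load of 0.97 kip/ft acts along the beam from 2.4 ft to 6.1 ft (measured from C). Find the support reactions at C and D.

C_x = 0, C_y = 28.26 kip, D_y = 15.33 kip

Resultant of the distributed load: 0.97 × 3.7 = 3.589 kip at 4.25 ft from C.
Moments about C: D_y·8.3 − 5·4.7 + 142.5 − 35·6.6 − (0.97·3.7)·4.25 = 0 → D_y = 127.25325/8.3 = 15.3317 ≈ 15.33 kip.
ΣF_y = 0: C_y + 15.3317 − 5 − 35 − 0.97·3.7 = 0 → C_y = 28.26 kip.
ΣF_x = 0: no horizontal applied forces, so C_x = 0.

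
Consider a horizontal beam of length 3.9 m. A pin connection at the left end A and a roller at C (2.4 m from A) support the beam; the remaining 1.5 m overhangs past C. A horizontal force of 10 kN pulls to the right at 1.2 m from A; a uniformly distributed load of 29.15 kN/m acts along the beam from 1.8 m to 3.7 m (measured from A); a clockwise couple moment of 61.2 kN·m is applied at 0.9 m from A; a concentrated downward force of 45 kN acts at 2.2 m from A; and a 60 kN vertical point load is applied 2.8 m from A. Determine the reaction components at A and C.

A_x = -10.00 kN, A_y = -39.83 kN, C_y = 200.2 kN

Resultant of the distributed load: 29.15 × 1.9 = 55.385 kN at 2.75 m from A.
Taking moments about A: C_y·2.4 − (29.15·1.9)·2.75 − 61.2 − 45·2.2 − 60·2.8 = 0 → C_y = 480.50875/2.4 = 200.212 ≈ 200.2 kN.
ΣF_y = 0: A_y + 200.212 − 29.15·1.9 − 45 − 60 = 0 → A_y = -39.83 kN.
ΣF_x = 0: A_x + 10 = 0 → A_x = -10.00 kN.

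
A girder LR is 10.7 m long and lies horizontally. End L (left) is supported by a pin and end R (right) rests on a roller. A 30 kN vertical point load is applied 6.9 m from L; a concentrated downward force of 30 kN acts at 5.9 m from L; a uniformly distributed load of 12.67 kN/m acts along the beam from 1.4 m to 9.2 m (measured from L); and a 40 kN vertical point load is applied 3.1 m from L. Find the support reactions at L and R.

L_x = 0, L_y = 102.4 kN, R_y = 96.43 kN

Resultant of the distributed load: 12.67 × 7.8 = 98.826 kN at 5.3 m from L.
Moments about L: R_y·10.7 − 30·6.9 − 30·5.9 − (12.67·7.8)·5.3 − 40·3.1 = 0 → R_y = 1031.7778/10.7 = 96.4278 ≈ 96.43 kN.
ΣF_y = 0: L_y + 96.4278 − 30 − 30 − 12.67·7.8 − 40 = 0 → L_y = 102.4 kN.
ΣF_x = 0: no horizontal applied forces, so L_x = 0.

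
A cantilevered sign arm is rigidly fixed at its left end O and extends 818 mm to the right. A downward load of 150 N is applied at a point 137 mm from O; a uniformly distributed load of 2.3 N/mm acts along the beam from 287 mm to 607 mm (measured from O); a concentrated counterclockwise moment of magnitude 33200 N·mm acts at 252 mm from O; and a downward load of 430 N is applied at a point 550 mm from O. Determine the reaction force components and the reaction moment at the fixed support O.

O_x = 0, O_y = 1316 N, M_O = 552800 N·mm

Resultant of the distributed load: 2.3 × 320 = 736 N at 447 mm from O.
ΣF_x = 0: O_x = 0.
ΣF_y = 0: O_y − 150 − 2.3·320 − 430 = 0 → O_y = 1316 N.
ΣM about O: M_O − 150·137 − (2.3·320)·447 + 33200 − 430·550 = 0 → M_O = 552800 N·mm.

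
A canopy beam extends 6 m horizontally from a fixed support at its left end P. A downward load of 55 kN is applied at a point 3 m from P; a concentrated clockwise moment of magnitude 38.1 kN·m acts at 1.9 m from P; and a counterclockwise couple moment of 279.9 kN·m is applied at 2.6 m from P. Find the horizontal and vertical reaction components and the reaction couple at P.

ΣF_x = 0: P_x = 0.
ΣF_y = 0: P_y − 55 = 0 → P_y = 55.00 kN.
ΣM about P: M_P − 55·3 − 38.1 + 279.9 = 0 → M_P = -76.80 kN·m.

P_x = 0, P_y = 55.00 kN, M_P = -76.80 kN·m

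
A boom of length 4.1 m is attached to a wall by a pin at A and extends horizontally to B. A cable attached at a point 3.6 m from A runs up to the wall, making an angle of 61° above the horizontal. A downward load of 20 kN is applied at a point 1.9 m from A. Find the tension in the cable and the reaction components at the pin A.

T = 12.07 kN, A_x = 5.851 kN, A_y = 9.444 kN

ΣM about A: T·sin61°·3.6 − 20·1.9 = 0 → T = 38/(3.6·0.87462) = 12.0687 ≈ 12.07 kN.
ΣF_x = 0: A_x − T·cos61° = 0 → A_x = 12.0687 × 0.48481 = 5.851 kN.
ΣF_y = 0: A_y + T·sin61° − 20 = 0 → A_y = 20 − 12.0687 × 0.87462 = 9.444 kN.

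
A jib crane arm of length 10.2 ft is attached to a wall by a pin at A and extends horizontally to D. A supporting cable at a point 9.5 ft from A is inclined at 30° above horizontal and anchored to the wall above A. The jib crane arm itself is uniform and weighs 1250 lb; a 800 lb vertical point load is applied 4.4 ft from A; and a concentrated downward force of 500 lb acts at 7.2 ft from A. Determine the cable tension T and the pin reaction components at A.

ΣM about A: T·sin30°·9.5 − 1250·5.1 − 800·4.4 − 500·7.2 = 0 → T = 13495/(9.5·0.5) = 2841.05 ≈ 2841 lb.
ΣF_x = 0: A_x − T·cos30° = 0 → A_x = 2841.05 × 0.866025 = 2460 lb.
ΣF_y = 0: A_y + T·sin30° − 1250 − 800 − 500 = 0 → A_y = 2550 − 2841.05 × 0.5 = 1129 lb.

T = 2841 lb, A_x = 2460 lb, A_y = 1129 lb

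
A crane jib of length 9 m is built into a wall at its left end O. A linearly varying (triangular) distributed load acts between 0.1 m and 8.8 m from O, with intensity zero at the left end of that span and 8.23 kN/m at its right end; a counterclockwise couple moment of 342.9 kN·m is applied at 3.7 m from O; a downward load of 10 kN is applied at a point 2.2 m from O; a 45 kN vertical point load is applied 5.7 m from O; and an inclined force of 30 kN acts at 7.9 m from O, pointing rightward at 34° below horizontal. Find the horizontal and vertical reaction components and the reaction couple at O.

O_x = -24.87 kN, O_y = 107.6 kN, M_O = 279.4 kN·m

Resultant of the triangular load: ½ × 8.23 × 8.7 = 35.8005 kN, acting at 5.9 m from O (one-third of the span from the peak).
ΣF_x = 0: O_x + 30·cos34° = 0 → O_x = -24.87 kN.
ΣF_y = 0: O_y − ½·8.23·8.7 − 10 − 45 − 30·sin34° = 0 → O_y = 107.6 kN.
ΣM about O: M_O − (½·8.23·8.7)·5.9 + 342.9 − 10·2.2 − 45·5.7 − 30·sin34°·7.9 = 0 → M_O = 279.4 kN·m.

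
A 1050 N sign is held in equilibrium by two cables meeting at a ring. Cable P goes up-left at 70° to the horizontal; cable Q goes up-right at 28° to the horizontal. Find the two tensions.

ΣF_x = 0: −T_P·cos70° + T_Q·cos28° = 0 → T_Q = 0.387362·T_P.
ΣF_y = 0: T_P·sin70° + T_Q·sin28° = 1050.
Substitute: T_P·(0.939693 + 0.387362·0.469472) = 1050 → T_P = 936.206 ≈ 936.2 N.
Then T_Q = 0.387362 × 936.206 = 362.7 N.

T_P = 936.2 N, T_Q = 362.7 N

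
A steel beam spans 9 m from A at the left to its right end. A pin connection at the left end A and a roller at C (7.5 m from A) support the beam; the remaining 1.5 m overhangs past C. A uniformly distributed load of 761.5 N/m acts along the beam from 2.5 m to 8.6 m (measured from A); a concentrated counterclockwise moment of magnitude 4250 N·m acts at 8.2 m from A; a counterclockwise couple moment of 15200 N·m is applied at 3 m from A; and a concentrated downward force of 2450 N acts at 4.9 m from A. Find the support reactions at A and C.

A_x = 0, A_y = 4650 N, C_y = 2445 N

Resultant of the distributed load: 761.5 × 6.1 = 4645.15 N at 5.55 m from A.
Moments about A: C_y·7.5 − (761.5·6.1)·5.55 + 4250 + 15200 − 2450·4.9 = 0 → C_y = 18335.5825/7.5 = 2444.74 ≈ 2445 N.
ΣF_y = 0: A_y + 2444.74 − 761.5·6.1 − 2450 = 0 → A_y = 4650 N.
ΣF_x = 0: no horizontal applied forces, so A_x = 0.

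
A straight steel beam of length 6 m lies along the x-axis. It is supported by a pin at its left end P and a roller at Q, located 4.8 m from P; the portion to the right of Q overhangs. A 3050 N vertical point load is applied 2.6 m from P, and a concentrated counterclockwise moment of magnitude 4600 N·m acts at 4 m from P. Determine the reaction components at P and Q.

P_x = 0, P_y = 2356 N, Q_y = 693.8 N

ΣM about P: Q_y·4.8 − 3050·2.6 + 4600 = 0 → Q_y = 3330/4.8 = 693.75 ≈ 693.8 N.
ΣF_y = 0: P_y + 693.75 − 3050 = 0 → P_y = 2356 N.
ΣF_x = 0: no horizontal applied forces, so P_x = 0.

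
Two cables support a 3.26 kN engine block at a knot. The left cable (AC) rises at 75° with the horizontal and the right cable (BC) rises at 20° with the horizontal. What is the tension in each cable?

T_AC = 3.075 kN, T_BC = 0.8470 kN

ΣF_x = 0: −T_AC·cos75° + T_BC·cos20° = 0 → T_BC = 0.275429·T_AC.
ΣF_y = 0: T_AC·sin75° + T_BC·sin20° = 3.26.
Substitute: T_AC·(0.965926 + 0.275429·0.34202) = 3.26 → T_AC = 3.0751 ≈ 3.075 kN.
Then T_BC = 0.275429 × 3.0751 = 0.8470 kN.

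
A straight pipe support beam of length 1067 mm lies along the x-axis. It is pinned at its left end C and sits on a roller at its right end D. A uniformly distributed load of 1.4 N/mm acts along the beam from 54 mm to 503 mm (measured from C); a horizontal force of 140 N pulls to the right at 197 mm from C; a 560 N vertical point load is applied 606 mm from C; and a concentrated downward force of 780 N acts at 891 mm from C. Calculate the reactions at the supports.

Resultant of the distributed load: 1.4 × 449 = 628.6 N at 278.5 mm from C.
Moments about C: D_y·1067 − (1.4·449)·278.5 − 560·606 − 780·891 = 0 → D_y = 1209405.1/1067 = 1133.46 ≈ 1133 N.
ΣF_y = 0: C_y + 1133.46 − 1.4·449 − 560 − 780 = 0 → C_y = 835.1 N.
ΣF_x = 0: C_x + 140 = 0 → C_x = -140.0 N.

C_x = -140.0 N, C_y = 835.1 N, D_y = 1133 N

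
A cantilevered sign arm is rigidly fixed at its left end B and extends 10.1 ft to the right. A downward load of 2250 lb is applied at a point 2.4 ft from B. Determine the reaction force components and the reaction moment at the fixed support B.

ΣF_x = 0: B_x = 0.
ΣF_y = 0: B_y − 2250 = 0 → B_y = 2250 lb.
ΣM about B: M_B − 2250·2.4 = 0 → M_B = 5400 lb·ft.

B_x = 0, B_y = 2250 lb, M_B = 5400 lb·ft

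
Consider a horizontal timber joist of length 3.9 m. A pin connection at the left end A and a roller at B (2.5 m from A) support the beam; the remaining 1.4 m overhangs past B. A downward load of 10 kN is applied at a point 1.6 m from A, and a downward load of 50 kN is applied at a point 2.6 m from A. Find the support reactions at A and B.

ΣM about A: B_y·2.5 − 10·1.6 − 50·2.6 = 0 → B_y = 146/2.5 = 58.40 kN.
ΣF_y = 0: A_y + 58.4 − 10 − 50 = 0 → A_y = 1.600 kN.
ΣF_x = 0: no horizontal applied forces, so A_x = 0.

A_x = 0, A_y = 1.600 kN, B_y = 58.40 kN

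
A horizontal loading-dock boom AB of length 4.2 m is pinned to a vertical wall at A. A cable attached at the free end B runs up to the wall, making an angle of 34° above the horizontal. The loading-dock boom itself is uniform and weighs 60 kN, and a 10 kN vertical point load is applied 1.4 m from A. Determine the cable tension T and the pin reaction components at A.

T = 59.61 kN, A_x = 49.42 kN, A_y = 36.67 kN

ΣM about A: T·sin34°·4.2 − 60·2.1 − 10·1.4 = 0 → T = 140/(4.2·0.559193) = 59.6097 ≈ 59.61 kN.
ΣF_x = 0: A_x − T·cos34° = 0 → A_x = 59.6097 × 0.829038 = 49.42 kN.
ΣF_y = 0: A_y + T·sin34° − 60 − 10 = 0 → A_y = 70 − 59.6097 × 0.559193 = 36.67 kN.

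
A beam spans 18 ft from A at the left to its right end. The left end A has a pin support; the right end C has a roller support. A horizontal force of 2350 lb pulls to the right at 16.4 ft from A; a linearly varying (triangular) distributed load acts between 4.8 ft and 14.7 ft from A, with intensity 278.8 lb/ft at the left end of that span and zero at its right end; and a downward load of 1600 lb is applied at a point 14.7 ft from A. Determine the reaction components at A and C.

A_x = -2350 lb, A_y = 1052 lb, C_y = 1928 lb

Resultant of the triangular load: ½ × 278.8 × 9.9 = 1380.06 lb, acting at 8.1 ft from A (one-third of the span from the peak).
ΣM about A: C_y·18 − (½·278.8·9.9)·8.1 − 1600·14.7 = 0 → C_y = 34698.486/18 = 1927.69 ≈ 1928 lb.
ΣF_y = 0: A_y + 1927.69 − ½·278.8·9.9 − 1600 = 0 → A_y = 1052 lb.
ΣF_x = 0: A_x + 2350 = 0 → A_x = -2350 lb.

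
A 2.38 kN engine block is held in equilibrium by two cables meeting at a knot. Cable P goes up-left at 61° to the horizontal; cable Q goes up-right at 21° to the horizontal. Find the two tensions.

ΣF_x = 0: −T_P·cos61° + T_Q·cos21° = 0 → T_Q = 0.519301·T_P.
ΣF_y = 0: T_P·sin61° + T_Q·sin21° = 2.38.
Substitute: T_P·(0.87462 + 0.519301·0.358368) = 2.38 → T_P = 2.24376 ≈ 2.244 kN.
Then T_Q = 0.519301 × 2.24376 = 1.165 kN.

T_P = 2.244 kN, T_Q = 1.165 kN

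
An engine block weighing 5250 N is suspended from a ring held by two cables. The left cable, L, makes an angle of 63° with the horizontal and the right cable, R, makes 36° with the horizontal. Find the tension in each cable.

ΣF_x = 0: −T_L·cos63° + T_R·cos36° = 0 → T_R = 0.561163·T_L.
ΣF_y = 0: T_L·sin63° + T_R·sin36° = 5250.
Substitute: T_L·(0.891007 + 0.561163·0.587785) = 5250 → T_L = 4300.28 ≈ 4300 N.
Then T_R = 0.561163 × 4300.28 = 2413 N.

T_L = 4300 N, T_R = 2413 N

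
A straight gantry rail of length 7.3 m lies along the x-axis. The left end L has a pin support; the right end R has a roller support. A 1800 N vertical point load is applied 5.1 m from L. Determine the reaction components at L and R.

L_x = 0, L_y = 542.5 N, R_y = 1258 N

Taking moments about L: R_y·7.3 − 1800·5.1 = 0 → R_y = 9180/7.3 = 1257.53 ≈ 1258 N.
ΣF_y = 0: L_y + 1257.53 − 1800 = 0 → L_y = 542.5 N.
ΣF_x = 0: no horizontal applied forces, so L_x = 0.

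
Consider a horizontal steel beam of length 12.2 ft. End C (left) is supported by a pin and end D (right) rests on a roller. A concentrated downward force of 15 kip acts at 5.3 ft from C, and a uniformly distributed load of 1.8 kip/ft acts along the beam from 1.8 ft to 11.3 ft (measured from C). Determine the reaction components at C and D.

Resultant of the distributed load: 1.8 × 9.5 = 17.1 kip at 6.55 ft from C.
Taking moments about C: D_y·12.2 − 15·5.3 − (1.8·9.5)·6.55 = 0 → D_y = 191.505/12.2 = 15.6971 ≈ 15.70 kip.
ΣF_y = 0: C_y + 15.6971 − 15 − 1.8·9.5 = 0 → C_y = 16.40 kip.
ΣF_x = 0: no horizontal applied forces, so C_x = 0.

C_x = 0, C_y = 16.40 kip, D_y = 15.70 kip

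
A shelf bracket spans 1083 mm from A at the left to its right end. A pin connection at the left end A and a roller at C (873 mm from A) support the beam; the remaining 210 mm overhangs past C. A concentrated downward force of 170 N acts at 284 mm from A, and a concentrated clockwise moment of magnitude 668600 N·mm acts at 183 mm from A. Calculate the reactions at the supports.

ΣM about A: C_y·873 − 170·284 − 668600 = 0 → C_y = 716880/873 = 821.168 ≈ 821.2 N.
ΣF_y = 0: A_y + 821.168 − 170 = 0 → A_y = -651.2 N.
ΣF_x = 0: no horizontal applied forces, so A_x = 0.

A_x = 0, A_y = -651.2 N, C_y = 821.2 N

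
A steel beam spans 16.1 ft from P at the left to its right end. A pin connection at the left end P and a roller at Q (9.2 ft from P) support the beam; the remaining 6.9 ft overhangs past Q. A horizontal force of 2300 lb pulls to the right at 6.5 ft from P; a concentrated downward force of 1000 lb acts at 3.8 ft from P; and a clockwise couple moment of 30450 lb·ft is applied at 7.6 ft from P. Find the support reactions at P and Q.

Taking moments about P: Q_y·9.2 − 1000·3.8 − 30450 = 0 → Q_y = 34250/9.2 = 3722.83 ≈ 3723 lb.
ΣF_y = 0: P_y + 3722.83 − 1000 = 0 → P_y = -2723 lb.
ΣF_x = 0: P_x + 2300 = 0 → P_x = -2300 lb.

P_x = -2300 lb, P_y = -2723 lb, Q_y = 3723 lb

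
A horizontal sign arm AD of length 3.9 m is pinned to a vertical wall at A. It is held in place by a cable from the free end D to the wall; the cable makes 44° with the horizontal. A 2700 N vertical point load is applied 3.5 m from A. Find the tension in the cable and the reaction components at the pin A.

T = 3488 N, A_x = 2509 N, A_y = 276.9 N

ΣM about A: T·sin44°·3.9 − 2700·3.5 = 0 → T = 9450/(3.9·0.694658) = 3488.16 ≈ 3488 N.
ΣF_x = 0: A_x − T·cos44° = 0 → A_x = 3488.16 × 0.71934 = 2509 N.
ΣF_y = 0: A_y + T·sin44° − 2700 = 0 → A_y = 2700 − 3488.16 × 0.694658 = 276.9 N.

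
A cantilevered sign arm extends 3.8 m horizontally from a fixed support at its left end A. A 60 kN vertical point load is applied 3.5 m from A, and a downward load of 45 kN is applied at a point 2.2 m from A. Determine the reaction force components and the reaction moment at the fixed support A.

ΣF_x = 0: A_x = 0.
ΣF_y = 0: A_y − 60 − 45 = 0 → A_y = 105.0 kN.
ΣM about A: M_A − 60·3.5 − 45·2.2 = 0 → M_A = 309.0 kN·m.

A_x = 0, A_y = 105.0 kN, M_A = 309.0 kN·m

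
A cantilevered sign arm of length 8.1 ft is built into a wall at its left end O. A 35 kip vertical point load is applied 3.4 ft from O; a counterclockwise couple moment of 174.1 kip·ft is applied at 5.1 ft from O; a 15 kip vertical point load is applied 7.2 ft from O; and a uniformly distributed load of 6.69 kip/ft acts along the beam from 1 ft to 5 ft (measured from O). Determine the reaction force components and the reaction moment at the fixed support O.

Resultant of the distributed load: 6.69 × 4 = 26.76 kip at 3 ft from O.
ΣF_x = 0: O_x = 0.
ΣF_y = 0: O_y − 35 − 15 − 6.69·4 = 0 → O_y = 76.76 kip.
ΣM about O: M_O − 35·3.4 + 174.1 − 15·7.2 − (6.69·4)·3 = 0 → M_O = 133.2 kip·ft.

O_x = 0, O_y = 76.76 kip, M_O = 133.2 kip·ft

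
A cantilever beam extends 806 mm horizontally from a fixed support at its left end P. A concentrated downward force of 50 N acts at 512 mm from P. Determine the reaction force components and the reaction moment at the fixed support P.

P_x = 0, P_y = 50.00 N, M_P = 25600 N·mm

ΣF_x = 0: P_x = 0.
ΣF_y = 0: P_y − 50 = 0 → P_y = 50.00 N.
ΣM about P: M_P − 50·512 = 0 → M_P = 25600 N·mm.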